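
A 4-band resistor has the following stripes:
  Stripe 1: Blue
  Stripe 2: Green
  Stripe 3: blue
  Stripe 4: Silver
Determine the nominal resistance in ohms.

Blue → 6 (first significant figure)
Green → 5 (second significant figure)
Blue → ×10^6 multiplier
65 × 1000000 = 65000000 Ω

65000000 Ω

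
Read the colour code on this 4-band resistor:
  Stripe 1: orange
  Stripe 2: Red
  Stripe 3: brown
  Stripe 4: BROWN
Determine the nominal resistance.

Orange → 3 (first significant figure)
Red → 2 (second significant figure)
Brown → ×10 multiplier
32 × 10 = 320 Ω

320 Ω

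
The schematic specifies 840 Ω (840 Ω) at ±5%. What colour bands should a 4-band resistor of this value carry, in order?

grey, yellow, brown, gold

840 Ω = 84 × 10^1.
8 → grey
4 → yellow
Multiplier 10^1 → brown.
±5% tolerance → gold.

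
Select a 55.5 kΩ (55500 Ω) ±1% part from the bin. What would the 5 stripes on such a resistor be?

green, green, green, red, brown

55500 Ω = 555 × 10^2.
5 → green
5 → green
5 → green
Multiplier 10^2 → red.
±1% tolerance → brown.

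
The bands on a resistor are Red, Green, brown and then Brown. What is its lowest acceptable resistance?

247.5 Ω

Red → 2 (first significant figure)
Green → 5 (second significant figure)
Brown → ×10 multiplier
Brown → ±1% tolerance
25 × 10 = 250 Ω
Lowest = 250 × (1 − 1/100) = 247.5 Ω.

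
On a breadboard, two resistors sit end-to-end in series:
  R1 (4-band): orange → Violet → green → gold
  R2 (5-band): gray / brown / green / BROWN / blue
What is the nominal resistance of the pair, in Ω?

3708150 Ω

R1: orange, violet → 37; green ×10^5 → 3700000 Ω.
R2: grey, brown, green → 815; brown ×10 → 8150 Ω.
Series: 3700000 + 8150 = 3708150 Ω.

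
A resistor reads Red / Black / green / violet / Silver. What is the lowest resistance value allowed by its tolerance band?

1845000000 Ω

Red → 2 (first significant figure)
Black → 0 (second significant figure)
Green → 5 (third significant figure)
Violet → ×10^7 multiplier
Silver → ±10% tolerance
205 × 10000000 = 2050000000 Ω
Lowest = 2050000000 × (1 − 10/100) = 1845000000 Ω.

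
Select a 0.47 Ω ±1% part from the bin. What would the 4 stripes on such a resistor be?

0.47 Ω = 47 × 10^-2.
4 → yellow
7 → violet
Multiplier 10^-2 → silver.
±1% tolerance → brown.

yellow, violet, silver, brown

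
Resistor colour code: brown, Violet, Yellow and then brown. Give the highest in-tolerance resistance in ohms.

Brown → 1 (first significant figure)
Violet → 7 (second significant figure)
Yellow → ×10^4 multiplier
Brown → ±1% tolerance
17 × 10000 = 170000 Ω
Highest = 170000 × (1 + 1/100) = 171700 Ω.

171700 Ω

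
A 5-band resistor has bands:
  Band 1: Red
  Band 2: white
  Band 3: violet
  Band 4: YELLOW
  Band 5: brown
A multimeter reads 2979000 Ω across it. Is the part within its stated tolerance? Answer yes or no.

Red → 2 (first significant figure)
White → 9 (second significant figure)
Violet → 7 (third significant figure)
Yellow → ×10^4 multiplier
Brown → ±1% tolerance
297 × 10000 = 2970000 Ω
Allowed range: 2940300 Ω to 2999700 Ω.
2979000 Ω lies inside that range.

yes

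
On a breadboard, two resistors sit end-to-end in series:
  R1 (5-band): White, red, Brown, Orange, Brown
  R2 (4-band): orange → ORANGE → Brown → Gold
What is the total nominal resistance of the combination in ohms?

R1: white, red, brown → 921; orange ×10^3 → 921000 Ω.
R2: orange, orange → 33; brown ×10 → 330 Ω.
Series: 921000 + 330 = 921330 Ω.

921330 Ω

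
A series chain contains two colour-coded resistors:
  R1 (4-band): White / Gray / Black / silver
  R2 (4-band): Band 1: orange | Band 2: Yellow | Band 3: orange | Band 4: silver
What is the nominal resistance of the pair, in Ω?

R1: white, grey → 98; black ×1 → 98 Ω.
R2: orange, yellow → 34; orange ×10^3 → 34000 Ω.
Series: 98 + 34000 = 34098 Ω.

34098 Ω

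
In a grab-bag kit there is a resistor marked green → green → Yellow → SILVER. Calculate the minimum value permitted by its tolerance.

495000 Ω

Green → 5 (first significant figure)
Green → 5 (second significant figure)
Yellow → ×10^4 multiplier
Silver → ±10% tolerance
55 × 10000 = 550000 Ω
Minimum = 550000 × (1 − 10/100) = 495000 Ω.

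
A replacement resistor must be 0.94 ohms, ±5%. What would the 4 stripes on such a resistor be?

white, yellow, silver, gold

0.94 Ω = 94 × 10^-2.
9 → white
4 → yellow
Multiplier 10^-2 → silver.
±5% tolerance → gold.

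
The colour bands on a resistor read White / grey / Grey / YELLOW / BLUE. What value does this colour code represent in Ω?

9880000 Ω

White → 9 (first significant figure)
Grey → 8 (second significant figure)
Grey → 8 (third significant figure)
Yellow → ×10^4 multiplier
988 × 10000 = 9880000 Ω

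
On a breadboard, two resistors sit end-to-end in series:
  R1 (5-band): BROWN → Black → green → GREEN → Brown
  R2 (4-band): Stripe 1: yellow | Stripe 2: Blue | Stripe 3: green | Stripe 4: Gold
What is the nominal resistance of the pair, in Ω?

R1: brown, black, green → 105; green ×10^5 → 10500000 Ω.
R2: yellow, blue → 46; green ×10^5 → 4600000 Ω.
Series: 10500000 + 4600000 = 15100000 Ω.

15100000 Ω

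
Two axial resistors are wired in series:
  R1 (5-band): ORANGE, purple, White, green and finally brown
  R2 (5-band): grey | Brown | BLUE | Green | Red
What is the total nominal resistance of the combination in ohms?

R1: orange, violet, white → 379; green ×10^5 → 37900000 Ω.
R2: grey, brown, blue → 816; green ×10^5 → 81600000 Ω.
Series: 37900000 + 81600000 = 119500000 Ω.

119500000 Ω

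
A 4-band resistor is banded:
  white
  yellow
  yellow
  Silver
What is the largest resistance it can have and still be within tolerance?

1034000 Ω

White → 9 (first significant figure)
Yellow → 4 (second significant figure)
Yellow → ×10^4 multiplier
Silver → ±10% tolerance
94 × 10000 = 940000 Ω
Largest = 940000 × (1 + 10/100) = 1034000 Ω.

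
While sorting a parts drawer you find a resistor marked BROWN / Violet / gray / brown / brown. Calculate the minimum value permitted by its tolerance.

1762.2 Ω

Brown → 1 (first significant figure)
Violet → 7 (second significant figure)
Grey → 8 (third significant figure)
Brown → ×10 multiplier
Brown → ±1% tolerance
178 × 10 = 1780 Ω
Minimum = 1780 × (1 − 1/100) = 1762.2 Ω.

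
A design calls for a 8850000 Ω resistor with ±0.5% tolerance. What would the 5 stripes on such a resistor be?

grey, grey, green, yellow, green

8850000 Ω = 885 × 10^4.
8 → grey
8 → grey
5 → green
Multiplier 10^4 → yellow.
±0.5% tolerance → green.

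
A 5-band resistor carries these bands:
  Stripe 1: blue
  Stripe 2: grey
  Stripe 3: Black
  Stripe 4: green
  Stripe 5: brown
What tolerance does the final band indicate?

±1%

The last band, brown, is the tolerance band.
Brown corresponds to ±1%.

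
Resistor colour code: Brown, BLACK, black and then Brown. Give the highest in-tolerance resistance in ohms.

Brown → 1 (first significant figure)
Black → 0 (second significant figure)
Black → ×1 multiplier
Brown → ±1% tolerance
10 × 1 = 10 Ω
Highest = 10 × (1 + 1/100) = 10.1 Ω.

10.1 Ω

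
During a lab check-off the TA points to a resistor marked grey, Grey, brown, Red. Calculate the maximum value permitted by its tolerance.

Grey → 8 (first significant figure)
Grey → 8 (second significant figure)
Brown → ×10 multiplier
Red → ±2% tolerance
88 × 10 = 880 Ω
Maximum = 880 × (1 + 2/100) = 897.6 Ω.

897.6 Ω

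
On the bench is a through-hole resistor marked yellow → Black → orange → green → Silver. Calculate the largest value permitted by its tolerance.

Yellow → 4 (first significant figure)
Black → 0 (second significant figure)
Orange → 3 (third significant figure)
Green → ×10^5 multiplier
Silver → ±10% tolerance
403 × 100000 = 40300000 Ω
Largest = 40300000 × (1 + 10/100) = 44330000 Ω.

44330000 Ω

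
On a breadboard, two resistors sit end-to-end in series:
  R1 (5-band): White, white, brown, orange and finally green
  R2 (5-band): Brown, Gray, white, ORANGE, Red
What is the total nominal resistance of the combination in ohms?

R1: white, white, brown → 991; orange ×10^3 → 991000 Ω.
R2: brown, grey, white → 189; orange ×10^3 → 189000 Ω.
Series: 991000 + 189000 = 1180000 Ω.

1180000 Ω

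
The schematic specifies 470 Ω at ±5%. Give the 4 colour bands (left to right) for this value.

yellow, violet, brown, gold

470 Ω = 47 × 10^1.
4 → yellow
7 → violet
Multiplier 10^1 → brown.
±5% tolerance → gold.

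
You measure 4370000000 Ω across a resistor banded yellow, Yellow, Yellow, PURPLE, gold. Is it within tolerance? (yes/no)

yes

Yellow → 4 (first significant figure)
Yellow → 4 (second significant figure)
Yellow → 4 (third significant figure)
Violet → ×10^7 multiplier
Gold → ±5% tolerance
444 × 10000000 = 4440000000 Ω
Allowed range: 4218000000 Ω to 4662000000 Ω.
4370000000 Ω lies inside that range.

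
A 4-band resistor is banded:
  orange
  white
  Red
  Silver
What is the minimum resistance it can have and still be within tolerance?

Orange → 3 (first significant figure)
White → 9 (second significant figure)
Red → ×10^2 multiplier
Silver → ±10% tolerance
39 × 100 = 3900 Ω
Minimum = 3900 × (1 − 10/100) = 3510 Ω.

3510 Ω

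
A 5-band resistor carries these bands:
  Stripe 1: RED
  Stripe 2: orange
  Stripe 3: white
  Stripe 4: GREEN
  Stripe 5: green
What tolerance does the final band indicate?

±0.5%

The last band, green, is the tolerance band.
Green corresponds to ±0.5%.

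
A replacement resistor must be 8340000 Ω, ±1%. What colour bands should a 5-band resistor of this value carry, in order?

grey, orange, yellow, yellow, brown

8340000 Ω = 834 × 10^4.
8 → grey
3 → orange
4 → yellow
Multiplier 10^4 → yellow.
±1% tolerance → brown.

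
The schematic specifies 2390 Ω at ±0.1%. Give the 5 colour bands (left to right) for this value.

red, orange, white, brown, violet

2390 Ω = 239 × 10^1.
2 → red
3 → orange
9 → white
Multiplier 10^1 → brown.
±0.1% tolerance → violet.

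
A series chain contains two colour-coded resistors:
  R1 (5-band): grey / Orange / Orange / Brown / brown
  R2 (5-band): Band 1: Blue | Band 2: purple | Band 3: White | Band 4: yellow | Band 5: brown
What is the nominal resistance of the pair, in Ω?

R1: grey, orange, orange → 833; brown ×10 → 8330 Ω.
R2: blue, violet, white → 679; yellow ×10^4 → 6790000 Ω.
Series: 8330 + 6790000 = 6798330 Ω.

6798330 Ω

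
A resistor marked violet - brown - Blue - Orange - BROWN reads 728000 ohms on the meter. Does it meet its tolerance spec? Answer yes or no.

no

Violet → 7 (first significant figure)
Brown → 1 (second significant figure)
Blue → 6 (third significant figure)
Orange → ×10^3 multiplier
Brown → ±1% tolerance
716 × 1000 = 716000 Ω
Allowed range: 708840 Ω to 723160 Ω.
728000 ohms lies outside that range.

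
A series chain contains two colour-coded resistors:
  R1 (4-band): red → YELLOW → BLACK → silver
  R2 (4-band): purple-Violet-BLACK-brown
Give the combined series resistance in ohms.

R1: red, yellow → 24; black ×1 → 24 Ω.
R2: violet, violet → 77; black ×1 → 77 Ω.
Series: 24 + 77 = 101 Ω.

101 Ω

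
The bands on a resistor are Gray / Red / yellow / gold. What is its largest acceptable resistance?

Grey → 8 (first significant figure)
Red → 2 (second significant figure)
Yellow → ×10^4 multiplier
Gold → ±5% tolerance
82 × 10000 = 820000 Ω
Largest = 820000 × (1 + 5/100) = 861000 Ω.

861000 Ω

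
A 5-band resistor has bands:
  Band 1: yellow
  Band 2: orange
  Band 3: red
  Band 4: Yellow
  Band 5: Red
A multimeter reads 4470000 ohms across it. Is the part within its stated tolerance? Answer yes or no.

no

Yellow → 4 (first significant figure)
Orange → 3 (second significant figure)
Red → 2 (third significant figure)
Yellow → ×10^4 multiplier
Red → ±2% tolerance
432 × 10000 = 4320000 Ω
Allowed range: 4233600 Ω to 4406400 Ω.
4470000 ohms lies outside that range.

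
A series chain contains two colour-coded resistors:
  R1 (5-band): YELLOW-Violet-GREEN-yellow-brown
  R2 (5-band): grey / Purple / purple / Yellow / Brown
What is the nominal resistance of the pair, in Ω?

R1: yellow, violet, green → 475; yellow ×10^4 → 4750000 Ω.
R2: grey, violet, violet → 877; yellow ×10^4 → 8770000 Ω.
Series: 4750000 + 8770000 = 13520000 Ω.

13520000 Ω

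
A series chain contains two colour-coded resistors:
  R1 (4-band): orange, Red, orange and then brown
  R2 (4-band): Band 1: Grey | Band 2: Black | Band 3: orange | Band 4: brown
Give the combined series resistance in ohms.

112000 Ω

R1: orange, red → 32; orange ×10^3 → 32000 Ω.
R2: grey, black → 80; orange ×10^3 → 80000 Ω.
Series: 32000 + 80000 = 112000 Ω.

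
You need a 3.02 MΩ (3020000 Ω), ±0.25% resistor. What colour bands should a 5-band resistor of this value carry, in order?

3020000 Ω = 302 × 10^4.
3 → orange
0 → black
2 → red
Multiplier 10^4 → yellow.
±0.25% tolerance → blue.

orange, black, red, yellow, blue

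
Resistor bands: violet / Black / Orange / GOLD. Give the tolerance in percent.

The last band, gold, is the tolerance band.
Gold corresponds to ±5%.

±5%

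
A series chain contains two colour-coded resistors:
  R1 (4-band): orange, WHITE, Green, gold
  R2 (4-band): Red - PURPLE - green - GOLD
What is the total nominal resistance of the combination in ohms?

R1: orange, white → 39; green ×10^5 → 3900000 Ω.
R2: red, violet → 27; green ×10^5 → 2700000 Ω.
Series: 3900000 + 2700000 = 6600000 Ω.

6600000 Ω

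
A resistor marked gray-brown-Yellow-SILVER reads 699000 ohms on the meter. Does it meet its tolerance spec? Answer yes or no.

no

Grey → 8 (first significant figure)
Brown → 1 (second significant figure)
Yellow → ×10^4 multiplier
Silver → ±10% tolerance
81 × 10000 = 810000 Ω
Allowed range: 729000 Ω to 891000 Ω.
699000 ohms lies outside that range.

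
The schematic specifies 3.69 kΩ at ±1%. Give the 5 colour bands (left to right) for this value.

3690 Ω = 369 × 10^1.
3 → orange
6 → blue
9 → white
Multiplier 10^1 → brown.
±1% tolerance → brown.

orange, blue, white, brown, brown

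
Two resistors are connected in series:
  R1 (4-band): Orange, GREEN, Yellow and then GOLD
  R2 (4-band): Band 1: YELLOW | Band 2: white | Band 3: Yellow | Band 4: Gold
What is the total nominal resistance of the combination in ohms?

R1: orange, green → 35; yellow ×10^4 → 350000 Ω.
R2: yellow, white → 49; yellow ×10^4 → 490000 Ω.
Series: 350000 + 490000 = 840000 Ω.

840000 Ω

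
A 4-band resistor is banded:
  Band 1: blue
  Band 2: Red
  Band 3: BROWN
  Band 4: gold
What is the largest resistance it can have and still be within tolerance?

651 Ω

Blue → 6 (first significant figure)
Red → 2 (second significant figure)
Brown → ×10 multiplier
Gold → ±5% tolerance
62 × 10 = 620 Ω
Largest = 620 × (1 + 5/100) = 651 Ω.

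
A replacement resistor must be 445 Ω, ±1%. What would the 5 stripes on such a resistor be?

yellow, yellow, green, black, brown

445 Ω = 445 × 10^0.
4 → yellow
4 → yellow
5 → green
Multiplier 10^0 → black.
±1% tolerance → brown.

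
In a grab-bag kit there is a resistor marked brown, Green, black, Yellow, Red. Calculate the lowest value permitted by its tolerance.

Brown → 1 (first significant figure)
Green → 5 (second significant figure)
Black → 0 (third significant figure)
Yellow → ×10^4 multiplier
Red → ±2% tolerance
150 × 10000 = 1500000 Ω
Lowest = 1500000 × (1 − 2/100) = 1470000 Ω.

1470000 Ω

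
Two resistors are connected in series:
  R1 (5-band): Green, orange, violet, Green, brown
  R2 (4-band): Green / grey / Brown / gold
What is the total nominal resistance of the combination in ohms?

R1: green, orange, violet → 537; green ×10^5 → 53700000 Ω.
R2: green, grey → 58; brown ×10 → 580 Ω.
Series: 53700000 + 580 = 53700580 Ω.

53700580 Ω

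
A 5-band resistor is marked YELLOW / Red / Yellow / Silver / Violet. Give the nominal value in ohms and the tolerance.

Yellow → 4 (first significant figure)
Red → 2 (second significant figure)
Yellow → 4 (third significant figure)
Silver → ×0.01 multiplier
Violet → ±0.1% tolerance
424 × 0.01 = 4.24 Ω

4.24 Ω ±0.1%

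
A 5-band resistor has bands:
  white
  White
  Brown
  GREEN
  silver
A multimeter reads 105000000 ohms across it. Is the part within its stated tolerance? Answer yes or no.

yes

White → 9 (first significant figure)
White → 9 (second significant figure)
Brown → 1 (third significant figure)
Green → ×10^5 multiplier
Silver → ±10% tolerance
991 × 100000 = 99100000 Ω
Allowed range: 89190000 Ω to 109010000 Ω.
105000000 ohms lies inside that range.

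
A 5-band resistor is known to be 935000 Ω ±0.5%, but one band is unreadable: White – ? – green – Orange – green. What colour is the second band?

orange

935000 Ω = 935 × 10^3.
The second band gives digit 3 of the significand, and 3 is orange.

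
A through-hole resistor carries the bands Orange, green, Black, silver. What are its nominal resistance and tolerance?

Orange → 3 (first significant figure)
Green → 5 (second significant figure)
Black → ×1 multiplier
Silver → ±10% tolerance
35 × 1 = 35 Ω

35 Ω ±10%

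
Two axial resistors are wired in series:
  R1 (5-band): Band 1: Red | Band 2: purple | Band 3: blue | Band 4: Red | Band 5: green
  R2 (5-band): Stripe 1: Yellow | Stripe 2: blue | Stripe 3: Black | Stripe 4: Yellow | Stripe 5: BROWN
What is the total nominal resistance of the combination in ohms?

R1: red, violet, blue → 276; red ×10^2 → 27600 Ω.
R2: yellow, blue, black → 460; yellow ×10^4 → 4600000 Ω.
Series: 27600 + 4600000 = 4627600 Ω.

4627600 Ω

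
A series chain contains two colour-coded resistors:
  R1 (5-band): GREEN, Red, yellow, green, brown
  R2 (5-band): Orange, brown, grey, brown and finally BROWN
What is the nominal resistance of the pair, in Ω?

R1: green, red, yellow → 524; green ×10^5 → 52400000 Ω.
R2: orange, brown, grey → 318; brown ×10 → 3180 Ω.
Series: 52400000 + 3180 = 52403180 Ω.

52403180 Ω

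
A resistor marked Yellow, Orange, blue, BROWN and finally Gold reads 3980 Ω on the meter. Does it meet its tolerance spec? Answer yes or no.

Yellow → 4 (first significant figure)
Orange → 3 (second significant figure)
Blue → 6 (third significant figure)
Brown → ×10 multiplier
Gold → ±5% tolerance
436 × 10 = 4360 Ω
Allowed range: 4142 Ω to 4578 Ω.
3980 Ω lies outside that range.

no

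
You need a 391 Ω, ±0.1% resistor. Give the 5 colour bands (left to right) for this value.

391 Ω = 391 × 10^0.
3 → orange
9 → white
1 → brown
Multiplier 10^0 → black.
±0.1% tolerance → violet.

orange, white, brown, black, violet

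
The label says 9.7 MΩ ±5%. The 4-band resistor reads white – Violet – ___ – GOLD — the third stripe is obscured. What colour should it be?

9700000 Ω = 97 × 10^5.
The third band is the multiplier, 10^5, which is green.

green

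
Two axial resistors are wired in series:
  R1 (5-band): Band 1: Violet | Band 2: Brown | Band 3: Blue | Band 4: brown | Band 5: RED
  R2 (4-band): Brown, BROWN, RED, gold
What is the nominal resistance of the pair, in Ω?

8260 Ω

R1: violet, brown, blue → 716; brown ×10 → 7160 Ω.
R2: brown, brown → 11; red ×10^2 → 1100 Ω.
Series: 7160 + 1100 = 8260 Ω.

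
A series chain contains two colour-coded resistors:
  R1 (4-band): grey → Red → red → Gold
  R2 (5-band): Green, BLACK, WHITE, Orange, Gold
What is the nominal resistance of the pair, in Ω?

517200 Ω

R1: grey, red → 82; red ×10^2 → 8200 Ω.
R2: green, black, white → 509; orange ×10^3 → 509000 Ω.
Series: 8200 + 509000 = 517200 Ω.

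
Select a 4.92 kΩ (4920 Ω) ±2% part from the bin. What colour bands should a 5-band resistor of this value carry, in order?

yellow, white, red, brown, red

4920 Ω = 492 × 10^1.
4 → yellow
9 → white
2 → red
Multiplier 10^1 → brown.
±2% tolerance → red.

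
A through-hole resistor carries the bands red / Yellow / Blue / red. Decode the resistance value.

24000000 Ω

Red → 2 (first significant figure)
Yellow → 4 (second significant figure)
Blue → ×10^6 multiplier
24 × 1000000 = 24000000 Ω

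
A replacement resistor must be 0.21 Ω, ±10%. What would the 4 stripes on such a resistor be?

red, brown, silver, silver

0.21 Ω = 21 × 10^-2.
2 → red
1 → brown
Multiplier 10^-2 → silver.
±10% tolerance → silver.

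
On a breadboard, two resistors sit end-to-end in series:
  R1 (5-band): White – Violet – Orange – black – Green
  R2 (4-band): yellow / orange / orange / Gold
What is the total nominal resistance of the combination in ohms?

R1: white, violet, orange → 973; black ×1 → 973 Ω.
R2: yellow, orange → 43; orange ×10^3 → 43000 Ω.
Series: 973 + 43000 = 43973 Ω.

43973 Ω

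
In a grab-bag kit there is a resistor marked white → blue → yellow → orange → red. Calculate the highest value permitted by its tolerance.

983280 Ω

White → 9 (first significant figure)
Blue → 6 (second significant figure)
Yellow → 4 (third significant figure)
Orange → ×10^3 multiplier
Red → ±2% tolerance
964 × 1000 = 964000 Ω
Highest = 964000 × (1 + 2/100) = 983280 Ω.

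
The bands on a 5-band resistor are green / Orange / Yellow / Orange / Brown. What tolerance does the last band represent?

The last band, brown, is the tolerance band.
Brown corresponds to ±1%.

±1%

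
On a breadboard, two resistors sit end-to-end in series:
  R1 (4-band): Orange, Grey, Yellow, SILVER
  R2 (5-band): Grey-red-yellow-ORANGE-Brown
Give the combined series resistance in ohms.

1204000 Ω

R1: orange, grey → 38; yellow ×10^4 → 380000 Ω.
R2: grey, red, yellow → 824; orange ×10^3 → 824000 Ω.
Series: 380000 + 824000 = 1204000 Ω.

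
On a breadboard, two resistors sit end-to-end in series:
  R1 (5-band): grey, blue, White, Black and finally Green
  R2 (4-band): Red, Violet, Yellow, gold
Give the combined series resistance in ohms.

R1: grey, blue, white → 869; black ×1 → 869 Ω.
R2: red, violet → 27; yellow ×10^4 → 270000 Ω.
Series: 869 + 270000 = 270869 Ω.

270869 Ω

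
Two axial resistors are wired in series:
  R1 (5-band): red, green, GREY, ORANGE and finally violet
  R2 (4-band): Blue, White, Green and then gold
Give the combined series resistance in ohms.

R1: red, green, grey → 258; orange ×10^3 → 258000 Ω.
R2: blue, white → 69; green ×10^5 → 6900000 Ω.
Series: 258000 + 6900000 = 7158000 Ω.

7158000 Ω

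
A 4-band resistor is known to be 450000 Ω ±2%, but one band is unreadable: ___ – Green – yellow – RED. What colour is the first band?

450000 Ω = 45 × 10^4.
The first band gives digit 4 of the significand, and 4 is yellow.

yellow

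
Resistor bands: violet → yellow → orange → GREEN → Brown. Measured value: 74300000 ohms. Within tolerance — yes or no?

Violet → 7 (first significant figure)
Yellow → 4 (second significant figure)
Orange → 3 (third significant figure)
Green → ×10^5 multiplier
Brown → ±1% tolerance
743 × 100000 = 74300000 Ω
Allowed range: 73557000 Ω to 75043000 Ω.
74300000 ohms lies inside that range.

yes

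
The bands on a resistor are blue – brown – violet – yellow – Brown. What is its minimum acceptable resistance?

6108300 Ω

Blue → 6 (first significant figure)
Brown → 1 (second significant figure)
Violet → 7 (third significant figure)
Yellow → ×10^4 multiplier
Brown → ±1% tolerance
617 × 10000 = 6170000 Ω
Minimum = 6170000 × (1 − 1/100) = 6108300 Ω.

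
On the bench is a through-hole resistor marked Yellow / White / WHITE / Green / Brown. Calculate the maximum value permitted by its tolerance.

50399000 Ω

Yellow → 4 (first significant figure)
White → 9 (second significant figure)
White → 9 (third significant figure)
Green → ×10^5 multiplier
Brown → ±1% tolerance
499 × 100000 = 49900000 Ω
Maximum = 49900000 × (1 + 1/100) = 50399000 Ω.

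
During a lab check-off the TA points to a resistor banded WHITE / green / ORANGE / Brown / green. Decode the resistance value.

White → 9 (first significant figure)
Green → 5 (second significant figure)
Orange → 3 (third significant figure)
Brown → ×10 multiplier
953 × 10 = 9530 Ω

9530 Ω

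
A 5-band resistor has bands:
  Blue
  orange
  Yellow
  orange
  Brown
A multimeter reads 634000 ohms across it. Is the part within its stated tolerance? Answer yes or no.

yes

Blue → 6 (first significant figure)
Orange → 3 (second significant figure)
Yellow → 4 (third significant figure)
Orange → ×10^3 multiplier
Brown → ±1% tolerance
634 × 1000 = 634000 Ω
Allowed range: 627660 Ω to 640340 Ω.
634000 ohms lies inside that range.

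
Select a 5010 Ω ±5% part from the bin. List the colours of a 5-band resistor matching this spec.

green, black, brown, brown, gold

5010 Ω = 501 × 10^1.
5 → green
0 → black
1 → brown
Multiplier 10^1 → brown.
±5% tolerance → gold.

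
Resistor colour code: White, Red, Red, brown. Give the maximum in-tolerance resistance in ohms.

White → 9 (first significant figure)
Red → 2 (second significant figure)
Red → ×10^2 multiplier
Brown → ±1% tolerance
92 × 100 = 9200 Ω
Maximum = 9200 × (1 + 1/100) = 9292 Ω.

9292 Ω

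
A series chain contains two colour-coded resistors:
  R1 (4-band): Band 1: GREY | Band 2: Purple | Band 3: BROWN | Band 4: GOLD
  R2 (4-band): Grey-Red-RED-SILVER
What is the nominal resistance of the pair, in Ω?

9070 Ω

R1: grey, violet → 87; brown ×10 → 870 Ω.
R2: grey, red → 82; red ×10^2 → 8200 Ω.
Series: 870 + 8200 = 9070 Ω.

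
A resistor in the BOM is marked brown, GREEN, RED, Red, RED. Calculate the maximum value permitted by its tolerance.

Brown → 1 (first significant figure)
Green → 5 (second significant figure)
Red → 2 (third significant figure)
Red → ×10^2 multiplier
Red → ±2% tolerance
152 × 100 = 15200 Ω
Maximum = 15200 × (1 + 2/100) = 15504 Ω.

15504 Ω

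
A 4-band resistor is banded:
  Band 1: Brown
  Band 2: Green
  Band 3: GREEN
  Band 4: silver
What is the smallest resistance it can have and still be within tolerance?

1350000 Ω

Brown → 1 (first significant figure)
Green → 5 (second significant figure)
Green → ×10^5 multiplier
Silver → ±10% tolerance
15 × 100000 = 1500000 Ω
Smallest = 1500000 × (1 − 10/100) = 1350000 Ω.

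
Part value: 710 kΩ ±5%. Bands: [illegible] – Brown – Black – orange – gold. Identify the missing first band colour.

violet

710000 Ω = 710 × 10^3.
The first band gives digit 7 of the significand, and 7 is violet.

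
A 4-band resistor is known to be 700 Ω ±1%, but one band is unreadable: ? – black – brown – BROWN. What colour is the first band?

violet

700 Ω = 70 × 10^1.
The first band gives digit 7 of the significand, and 7 is violet.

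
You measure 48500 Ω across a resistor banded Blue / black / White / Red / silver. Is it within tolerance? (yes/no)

no

Blue → 6 (first significant figure)
Black → 0 (second significant figure)
White → 9 (third significant figure)
Red → ×10^2 multiplier
Silver → ±10% tolerance
609 × 100 = 60900 Ω
Allowed range: 54810 Ω to 66990 Ω.
48500 Ω lies outside that range.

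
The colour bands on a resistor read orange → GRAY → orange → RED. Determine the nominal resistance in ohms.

Orange → 3 (first significant figure)
Grey → 8 (second significant figure)
Orange → ×10^3 multiplier
38 × 1000 = 38000 Ω

38000 Ω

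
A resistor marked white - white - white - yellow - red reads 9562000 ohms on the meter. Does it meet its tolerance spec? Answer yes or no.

no

White → 9 (first significant figure)
White → 9 (second significant figure)
White → 9 (third significant figure)
Yellow → ×10^4 multiplier
Red → ±2% tolerance
999 × 10000 = 9990000 Ω
Allowed range: 9790200 Ω to 10189800 Ω.
9562000 ohms lies outside that range.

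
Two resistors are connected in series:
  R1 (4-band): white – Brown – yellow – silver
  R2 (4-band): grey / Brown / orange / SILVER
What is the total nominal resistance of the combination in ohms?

991000 Ω

R1: white, brown → 91; yellow ×10^4 → 910000 Ω.
R2: grey, brown → 81; orange ×10^3 → 81000 Ω.
Series: 910000 + 81000 = 991000 Ω.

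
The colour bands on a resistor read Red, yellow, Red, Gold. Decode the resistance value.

Red → 2 (first significant figure)
Yellow → 4 (second significant figure)
Red → ×10^2 multiplier
24 × 100 = 2400 Ω

2400 Ω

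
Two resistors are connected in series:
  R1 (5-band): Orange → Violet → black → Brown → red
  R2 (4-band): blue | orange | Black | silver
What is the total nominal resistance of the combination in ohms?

R1: orange, violet, black → 370; brown ×10 → 3700 Ω.
R2: blue, orange → 63; black ×1 → 63 Ω.
Series: 3700 + 63 = 3763 Ω.

3763 Ω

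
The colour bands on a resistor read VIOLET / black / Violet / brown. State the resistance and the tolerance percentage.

700000000 Ω ±1%

Violet → 7 (first significant figure)
Black → 0 (second significant figure)
Violet → ×10^7 multiplier
Brown → ±1% tolerance
70 × 10000000 = 700000000 Ω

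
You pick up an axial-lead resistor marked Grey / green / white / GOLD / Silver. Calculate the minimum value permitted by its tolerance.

Grey → 8 (first significant figure)
Green → 5 (second significant figure)
White → 9 (third significant figure)
Gold → ×0.1 multiplier
Silver → ±10% tolerance
859 × 0.1 = 85.9 Ω
Minimum = 85.9 × (1 − 10/100) = 77.31 Ω.

77.31 Ω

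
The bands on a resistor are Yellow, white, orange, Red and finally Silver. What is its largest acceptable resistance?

Yellow → 4 (first significant figure)
White → 9 (second significant figure)
Orange → 3 (third significant figure)
Red → ×10^2 multiplier
Silver → ±10% tolerance
493 × 100 = 49300 Ω
Largest = 49300 × (1 + 10/100) = 54230 Ω.

54230 Ω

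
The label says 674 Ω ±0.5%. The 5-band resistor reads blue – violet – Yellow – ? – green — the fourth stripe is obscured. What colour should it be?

674 Ω = 674 × 10^0.
The fourth band is the multiplier, 10^0, which is black.

black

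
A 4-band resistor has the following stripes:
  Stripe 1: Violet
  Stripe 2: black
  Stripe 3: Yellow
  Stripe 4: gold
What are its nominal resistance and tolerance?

700000 Ω ±5%

Violet → 7 (first significant figure)
Black → 0 (second significant figure)
Yellow → ×10^4 multiplier
Gold → ±5% tolerance
70 × 10000 = 700000 Ω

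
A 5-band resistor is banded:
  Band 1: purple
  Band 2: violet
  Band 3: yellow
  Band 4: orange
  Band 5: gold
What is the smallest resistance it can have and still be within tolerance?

Violet → 7 (first significant figure)
Violet → 7 (second significant figure)
Yellow → 4 (third significant figure)
Orange → ×10^3 multiplier
Gold → ±5% tolerance
774 × 1000 = 774000 Ω
Smallest = 774000 × (1 − 5/100) = 735300 Ω.

735300 Ω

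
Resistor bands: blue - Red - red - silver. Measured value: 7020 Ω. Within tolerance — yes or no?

Blue → 6 (first significant figure)
Red → 2 (second significant figure)
Red → ×10^2 multiplier
Silver → ±10% tolerance
62 × 100 = 6200 Ω
Allowed range: 5580 Ω to 6820 Ω.
7020 Ω lies outside that range.

no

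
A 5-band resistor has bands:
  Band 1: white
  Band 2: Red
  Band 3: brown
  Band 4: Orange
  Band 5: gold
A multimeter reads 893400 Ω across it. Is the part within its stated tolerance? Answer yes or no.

White → 9 (first significant figure)
Red → 2 (second significant figure)
Brown → 1 (third significant figure)
Orange → ×10^3 multiplier
Gold → ±5% tolerance
921 × 1000 = 921000 Ω
Allowed range: 874950 Ω to 967050 Ω.
893400 Ω lies inside that range.

yes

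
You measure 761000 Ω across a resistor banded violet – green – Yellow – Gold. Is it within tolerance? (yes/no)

yes

Violet → 7 (first significant figure)
Green → 5 (second significant figure)
Yellow → ×10^4 multiplier
Gold → ±5% tolerance
75 × 10000 = 750000 Ω
Allowed range: 712500 Ω to 787500 Ω.
761000 Ω lies inside that range.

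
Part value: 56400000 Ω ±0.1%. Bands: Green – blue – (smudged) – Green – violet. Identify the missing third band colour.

yellow

56400000 Ω = 564 × 10^5.
The third band gives digit 4 of the significand, and 4 is yellow.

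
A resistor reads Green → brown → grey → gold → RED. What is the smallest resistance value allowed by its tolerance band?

Green → 5 (first significant figure)
Brown → 1 (second significant figure)
Grey → 8 (third significant figure)
Gold → ×0.1 multiplier
Red → ±2% tolerance
518 × 0.1 = 51.8 Ω
Smallest = 51.8 × (1 − 2/100) = 50.764 Ω.

50.764 Ω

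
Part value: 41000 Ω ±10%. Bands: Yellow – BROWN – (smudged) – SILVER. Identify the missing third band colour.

41000 Ω = 41 × 10^3.
The third band is the multiplier, 10^3, which is orange.

orange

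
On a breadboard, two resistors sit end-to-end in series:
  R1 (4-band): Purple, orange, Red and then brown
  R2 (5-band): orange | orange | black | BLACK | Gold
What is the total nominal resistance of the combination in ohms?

R1: violet, orange → 73; red ×10^2 → 7300 Ω.
R2: orange, orange, black → 330; black ×1 → 330 Ω.
Series: 7300 + 330 = 7630 Ω.

7630 Ω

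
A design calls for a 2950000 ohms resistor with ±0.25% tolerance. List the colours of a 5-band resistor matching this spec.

red, white, green, yellow, blue

2950000 Ω = 295 × 10^4.
2 → red
9 → white
5 → green
Multiplier 10^4 → yellow.
±0.25% tolerance → blue.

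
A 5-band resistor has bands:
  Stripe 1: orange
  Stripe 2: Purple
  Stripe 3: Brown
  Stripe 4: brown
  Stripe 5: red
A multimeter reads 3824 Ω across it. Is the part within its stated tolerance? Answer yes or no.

Orange → 3 (first significant figure)
Violet → 7 (second significant figure)
Brown → 1 (third significant figure)
Brown → ×10 multiplier
Red → ±2% tolerance
371 × 10 = 3710 Ω
Allowed range: 3635.8 Ω to 3784.2 Ω.
3824 Ω lies outside that range.

no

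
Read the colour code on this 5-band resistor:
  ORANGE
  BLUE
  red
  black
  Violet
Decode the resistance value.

362 Ω

Orange → 3 (first significant figure)
Blue → 6 (second significant figure)
Red → 2 (third significant figure)
Black → ×1 multiplier
362 × 1 = 362 Ω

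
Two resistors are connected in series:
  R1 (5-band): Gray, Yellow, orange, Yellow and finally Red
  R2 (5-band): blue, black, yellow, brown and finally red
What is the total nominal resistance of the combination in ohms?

R1: grey, yellow, orange → 843; yellow ×10^4 → 8430000 Ω.
R2: blue, black, yellow → 604; brown ×10 → 6040 Ω.
Series: 8430000 + 6040 = 8436040 Ω.

8436040 Ω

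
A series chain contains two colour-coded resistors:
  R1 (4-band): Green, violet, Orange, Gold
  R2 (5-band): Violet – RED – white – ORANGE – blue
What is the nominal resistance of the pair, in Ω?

786000 Ω

R1: green, violet → 57; orange ×10^3 → 57000 Ω.
R2: violet, red, white → 729; orange ×10^3 → 729000 Ω.
Series: 57000 + 729000 = 786000 Ω.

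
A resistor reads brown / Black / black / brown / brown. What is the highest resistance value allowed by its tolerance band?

1010 Ω

Brown → 1 (first significant figure)
Black → 0 (second significant figure)
Black → 0 (third significant figure)
Brown → ×10 multiplier
Brown → ±1% tolerance
100 × 10 = 1000 Ω
Highest = 1000 × (1 + 1/100) = 1010 Ω.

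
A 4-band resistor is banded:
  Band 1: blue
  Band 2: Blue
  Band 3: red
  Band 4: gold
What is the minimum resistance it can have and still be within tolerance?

6270 Ω

Blue → 6 (first significant figure)
Blue → 6 (second significant figure)
Red → ×10^2 multiplier
Gold → ±5% tolerance
66 × 100 = 6600 Ω
Minimum = 6600 × (1 − 5/100) = 6270 Ω.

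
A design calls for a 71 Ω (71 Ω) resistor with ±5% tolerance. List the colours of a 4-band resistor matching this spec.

violet, brown, black, gold

71 Ω = 71 × 10^0.
7 → violet
1 → brown
Multiplier 10^0 → black.
±5% tolerance → gold.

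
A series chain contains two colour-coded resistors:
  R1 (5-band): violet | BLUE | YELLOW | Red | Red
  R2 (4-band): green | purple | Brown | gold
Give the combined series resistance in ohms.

R1: violet, blue, yellow → 764; red ×10^2 → 76400 Ω.
R2: green, violet → 57; brown ×10 → 570 Ω.
Series: 76400 + 570 = 76970 Ω.

76970 Ω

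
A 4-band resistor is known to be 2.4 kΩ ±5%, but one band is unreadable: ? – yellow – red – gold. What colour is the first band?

2400 Ω = 24 × 10^2.
The first band gives digit 2 of the significand, and 2 is red.

red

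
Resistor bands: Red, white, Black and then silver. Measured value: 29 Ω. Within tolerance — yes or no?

Red → 2 (first significant figure)
White → 9 (second significant figure)
Black → ×1 multiplier
Silver → ±10% tolerance
29 × 1 = 29 Ω
Allowed range: 26.1 Ω to 31.9 Ω.
29 Ω lies inside that range.

yes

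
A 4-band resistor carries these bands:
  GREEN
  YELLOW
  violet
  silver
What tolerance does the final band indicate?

The last band, silver, is the tolerance band.
Silver corresponds to ±10%.

±10%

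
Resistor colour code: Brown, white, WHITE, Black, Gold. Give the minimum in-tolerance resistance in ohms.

Brown → 1 (first significant figure)
White → 9 (second significant figure)
White → 9 (third significant figure)
Black → ×1 multiplier
Gold → ±5% tolerance
199 × 1 = 199 Ω
Minimum = 199 × (1 − 5/100) = 189.05 Ω.

189.05 Ω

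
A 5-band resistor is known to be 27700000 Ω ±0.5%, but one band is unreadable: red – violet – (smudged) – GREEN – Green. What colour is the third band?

violet

27700000 Ω = 277 × 10^5.
The third band gives digit 7 of the significand, and 7 is violet.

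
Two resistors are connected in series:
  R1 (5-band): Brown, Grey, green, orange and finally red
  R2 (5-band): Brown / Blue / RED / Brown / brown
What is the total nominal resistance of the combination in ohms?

R1: brown, grey, green → 185; orange ×10^3 → 185000 Ω.
R2: brown, blue, red → 162; brown ×10 → 1620 Ω.
Series: 185000 + 1620 = 186620 Ω.

186620 Ω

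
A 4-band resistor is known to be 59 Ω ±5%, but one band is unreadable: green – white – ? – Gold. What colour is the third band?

black

59 Ω = 59 × 10^0.
The third band is the multiplier, 10^0, which is black.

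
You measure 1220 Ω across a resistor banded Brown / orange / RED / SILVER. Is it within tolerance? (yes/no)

Brown → 1 (first significant figure)
Orange → 3 (second significant figure)
Red → ×10^2 multiplier
Silver → ±10% tolerance
13 × 100 = 1300 Ω
Allowed range: 1170 Ω to 1430 Ω.
1220 Ω lies inside that range.

yes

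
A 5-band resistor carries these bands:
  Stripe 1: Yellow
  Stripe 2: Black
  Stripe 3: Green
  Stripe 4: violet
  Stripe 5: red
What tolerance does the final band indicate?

±2%

The last band, red, is the tolerance band.
Red corresponds to ±2%.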